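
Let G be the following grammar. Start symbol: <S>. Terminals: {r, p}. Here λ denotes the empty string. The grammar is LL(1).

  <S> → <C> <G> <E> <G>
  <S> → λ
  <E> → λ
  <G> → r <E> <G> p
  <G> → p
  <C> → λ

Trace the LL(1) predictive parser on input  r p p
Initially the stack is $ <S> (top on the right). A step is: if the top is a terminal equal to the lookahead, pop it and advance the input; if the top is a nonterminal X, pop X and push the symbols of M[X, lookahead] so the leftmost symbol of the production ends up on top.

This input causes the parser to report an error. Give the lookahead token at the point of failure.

$

     Stack                  Input    Action
  1  $ <S>                  r p p $  expand <S> → <C> <G> <E> <G>
  2  $ <G> <E> <G> <C>      r p p $  expand <C> → λ
  3  $ <G> <E> <G>          r p p $  expand <G> → r <E> <G> p
  4  $ <G> <E> p <G> <E> r  r p p $  match r
  5  $ <G> <E> p <G> <E>    p p $    expand <E> → λ
  6  $ <G> <E> p <G>        p p $    expand <G> → p
  7  $ <G> <E> p p          p p $    match p
  8  $ <G> <E> p            p $      match p
  9  $ <G> <E>              $        error: M[<E>, $] is empty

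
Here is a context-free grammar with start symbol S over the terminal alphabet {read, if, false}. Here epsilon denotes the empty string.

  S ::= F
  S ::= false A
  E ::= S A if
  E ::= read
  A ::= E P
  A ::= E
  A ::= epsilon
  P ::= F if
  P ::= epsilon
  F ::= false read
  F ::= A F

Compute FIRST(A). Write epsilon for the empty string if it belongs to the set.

FIRST(S): from S::=F we get {false, read}; from S::=false A we get {false}. So FIRST(S) = {false, read}.
FIRST(E): from E::=S A if we get {false, read}; from E::=read we get {read}. So FIRST(E) = {false, read}.
FIRST(A): from A::=E P we get {false, read}; from A::=E we get {false, read}; from A::=epsilon we get {epsilon}. So FIRST(A) = {epsilon, false, read}.
FIRST(F): from F::=false read we get {false}; from F::=A F we get {false, read}. So FIRST(F) = {false, read}.
FIRST(P): from P::=F if we get {false, read}; from P::=epsilon we get {epsilon}. So FIRST(P) = {epsilon, false, read}.

{epsilon, false, read}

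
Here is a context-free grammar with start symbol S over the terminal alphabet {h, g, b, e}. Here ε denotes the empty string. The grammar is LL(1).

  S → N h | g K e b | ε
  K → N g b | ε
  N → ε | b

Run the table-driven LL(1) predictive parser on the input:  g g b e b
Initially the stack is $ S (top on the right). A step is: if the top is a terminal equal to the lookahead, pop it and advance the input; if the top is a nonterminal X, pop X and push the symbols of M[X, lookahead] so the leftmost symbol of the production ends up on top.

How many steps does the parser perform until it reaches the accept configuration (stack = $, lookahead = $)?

8

     Stack        Input        Action
  1  $ S          g g b e b $  expand S → g K e b
  2  $ b e K g    g g b e b $  match g
  3  $ b e K      g b e b $    expand K → N g b
  4  $ b e b g N  g b e b $    expand N → ε
  5  $ b e b g    g b e b $    match g
  6  $ b e b      b e b $      match b
  7  $ b e        e b $        match e
  8  $ b          b $          match b
Accept reached after 8 steps.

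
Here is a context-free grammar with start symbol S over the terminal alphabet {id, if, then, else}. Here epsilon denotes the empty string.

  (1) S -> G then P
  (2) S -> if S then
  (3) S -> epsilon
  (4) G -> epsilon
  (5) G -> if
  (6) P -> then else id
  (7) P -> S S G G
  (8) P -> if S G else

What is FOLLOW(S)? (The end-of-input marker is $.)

FIRST(G): from G->epsilon we get {epsilon}; from G->if we get {if}. So FIRST(G) = {epsilon, if}.
FIRST(S): from S->G then P we get {if, then}; from S->if S then we get {if}; from S->epsilon we get {epsilon}. So FIRST(S) = {epsilon, if, then}.
FIRST(P): from P->then else id we get {then}; from P->S S G G we get {epsilon, if, then}; from P->if S G else we get {if}. So FIRST(P) = {epsilon, if, then}.
FOLLOW(S) includes $ since S is the start symbol.
FOLLOW(S): in S->if S then, S is followed by then with FIRST {then}; in P->S S G G (occurrence 1), S is followed by S G G with FIRST {epsilon, if, then}; in P->S S G G (occurrence 1), the suffix after S is nullable, so FOLLOW(S) ⊇ FOLLOW(P) = {$, else, if, then}; in P->S S G G (occurrence 2), S is followed by G G with FIRST {epsilon, if}; in P->S S G G (occurrence 2), the suffix after S is nullable, so FOLLOW(S) ⊇ FOLLOW(P) = {$, else, if, then}; in P->if S G else, S is followed by G else with FIRST {else, if}. Thus FOLLOW(S) = {$, else, if, then}.
FOLLOW(P): in S->G then P, the suffix after P is empty, so FOLLOW(P) ⊇ FOLLOW(S) = {$, else, if, then}. Thus FOLLOW(P) = {$, else, if, then}.
FOLLOW(G): in S->G then P, G is followed by then P with FIRST {then}; in P->S S G G (occurrence 1), G is followed by G with FIRST {epsilon, if}; in P->S S G G (occurrence 1), the suffix after G is nullable, so FOLLOW(G) ⊇ FOLLOW(P) = {$, else, if, then}; in P->S S G G (occurrence 2), the suffix after G is empty, so FOLLOW(G) ⊇ FOLLOW(P) = {$, else, if, then}; in P->if S G else, G is followed by else with FIRST {else}. Thus FOLLOW(G) = {$, else, if, then}.

{$, else, if, then}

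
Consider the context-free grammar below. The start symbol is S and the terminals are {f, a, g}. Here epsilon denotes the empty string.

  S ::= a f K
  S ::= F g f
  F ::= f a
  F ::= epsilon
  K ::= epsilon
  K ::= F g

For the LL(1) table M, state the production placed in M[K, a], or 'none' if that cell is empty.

none

FIRST(F) = {epsilon, f}
FIRST(S) = {a, f, g}  (via F g f)
FIRST(K) = {epsilon, f, g}  (via F g)
FOLLOW(S) includes $ since S is the start symbol.
FOLLOW(S): S appears on no right-hand side. Thus FOLLOW(S) = {$}.
FOLLOW(K): in S::=a f K, the suffix after K is empty, so FOLLOW(K) ⊇ FOLLOW(S) = {$}. Thus FOLLOW(K) = {$}.
For K ::= epsilon: FIRST(epsilon) = {epsilon}, so it goes in M[K, t] for t ∈ {}; since epsilon ∈ FIRST, also for every t ∈ FOLLOW(K) = {$}.
For K ::= F g: FIRST(F g) = {f, g}, so it goes in M[K, t] for t ∈ {f, g}.
None of these place a production in M[K, a].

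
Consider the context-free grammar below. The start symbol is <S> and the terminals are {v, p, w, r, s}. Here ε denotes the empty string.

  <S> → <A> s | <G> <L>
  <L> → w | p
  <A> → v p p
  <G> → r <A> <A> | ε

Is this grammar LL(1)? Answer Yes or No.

FIRST(<S>) = {p, r, v, w}
FIRST(<L>) = {p, w}
FIRST(<A>) = {v}
FIRST(<G>) = {ε, r}
FOLLOW(<S>) = {$}
FOLLOW(<L>) = {$}
FOLLOW(<A>) = {p, s, v, w}
FOLLOW(<G>) = {p, w}
Each cell of M receives at most one production.

Yes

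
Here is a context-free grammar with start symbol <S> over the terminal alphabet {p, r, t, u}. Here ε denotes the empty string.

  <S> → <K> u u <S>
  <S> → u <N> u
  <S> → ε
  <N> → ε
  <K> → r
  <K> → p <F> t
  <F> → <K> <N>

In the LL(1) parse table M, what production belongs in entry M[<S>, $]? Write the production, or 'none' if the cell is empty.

FIRST(<N>) = {ε}
FIRST(<K>) = {p, r}
FIRST(<S>) = {ε, p, r, u}  (via <K> u u <S>)
FIRST(<F>) = {p, r}  (via <K> <N>)
FOLLOW(<S>) includes $ since <S> is the start symbol.
FOLLOW(<S>): in <S>→<K> u u <S>, the suffix after <S> is empty (adds nothing new). Thus FOLLOW(<S>) = {$}.
For <S> → <K> u u <S>: FIRST(<K> u u <S>) = {p, r}, so it goes in M[<S>, t] for t ∈ {p, r}.
For <S> → u <N> u: FIRST(u <N> u) = {u}, so it goes in M[<S>, t] for t ∈ {u}.
For <S> → ε: FIRST(ε) = {ε}, so it goes in M[<S>, t] for t ∈ {}; since ε ∈ FIRST, also for every t ∈ FOLLOW(<S>) = {$}.

<S> → ε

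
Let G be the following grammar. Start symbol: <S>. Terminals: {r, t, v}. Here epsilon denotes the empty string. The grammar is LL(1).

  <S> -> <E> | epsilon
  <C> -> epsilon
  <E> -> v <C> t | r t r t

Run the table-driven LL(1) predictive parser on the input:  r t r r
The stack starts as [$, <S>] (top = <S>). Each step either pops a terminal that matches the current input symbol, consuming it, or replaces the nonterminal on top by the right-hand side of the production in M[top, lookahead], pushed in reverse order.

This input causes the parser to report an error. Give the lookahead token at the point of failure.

r

step 1: stack=$ <S>  input=r t r r $  — expand <S> -> <E>
step 2: stack=$ <E>  input=r t r r $  — expand <E> -> r t r t
step 3: stack=$ t r t r  input=r t r r $  — match r
step 4: stack=$ t r t  input=t r r $  — match t
step 5: stack=$ t r  input=r r $  — match r
step 6: stack=$ t  input=r $  — error: top is terminal t but lookahead is r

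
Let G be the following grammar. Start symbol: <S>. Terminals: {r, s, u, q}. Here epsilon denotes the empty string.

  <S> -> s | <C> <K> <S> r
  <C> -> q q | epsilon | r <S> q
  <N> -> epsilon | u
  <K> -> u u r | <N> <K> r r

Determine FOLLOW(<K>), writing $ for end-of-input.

{q, r, s, u}

FIRST(<C>) = {epsilon, q, r}
FIRST(<N>) = {epsilon, u}
FIRST(<K>) = {u}  (via <N> <K> r r)
FIRST(<S>) = {q, r, s, u}  (via <C> <K> <S> r)
FOLLOW(<S>) includes $ since <S> is the start symbol.
FOLLOW(<S>): in <S>-><C> <K> <S> r, <S> is followed by r with FIRST {r}; in <C>->r <S> q, <S> is followed by q with FIRST {q}. Thus FOLLOW(<S>) = {$, q, r}.
FOLLOW(<C>): in <S>-><C> <K> <S> r, <C> is followed by <K> <S> r with FIRST {u}. Thus FOLLOW(<C>) = {u}.
FOLLOW(<N>): in <K>-><N> <K> r r, <N> is followed by <K> r r with FIRST {u}. Thus FOLLOW(<N>) = {u}.
FOLLOW(<K>): in <S>-><C> <K> <S> r, <K> is followed by <S> r with FIRST {q, r, s, u}; in <K>-><N> <K> r r, <K> is followed by r r with FIRST {r}. Thus FOLLOW(<K>) = {q, r, s, u}.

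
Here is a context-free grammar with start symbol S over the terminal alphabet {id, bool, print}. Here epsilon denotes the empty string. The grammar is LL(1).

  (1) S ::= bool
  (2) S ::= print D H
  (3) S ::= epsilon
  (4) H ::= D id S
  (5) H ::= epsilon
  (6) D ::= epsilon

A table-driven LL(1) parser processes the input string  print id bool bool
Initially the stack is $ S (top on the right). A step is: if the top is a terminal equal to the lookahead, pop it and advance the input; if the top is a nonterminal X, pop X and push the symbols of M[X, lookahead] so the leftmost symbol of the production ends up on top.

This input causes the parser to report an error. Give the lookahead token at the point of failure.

step 1: stack=$ S  input=print id bool bool $  — expand S ::= print D H
step 2: stack=$ H D print  input=print id bool bool $  — match print
step 3: stack=$ H D  input=id bool bool $  — expand D ::= epsilon
step 4: stack=$ H  input=id bool bool $  — expand H ::= D id S
step 5: stack=$ S id D  input=id bool bool $  — expand D ::= epsilon
step 6: stack=$ S id  input=id bool bool $  — match id
step 7: stack=$ S  input=bool bool $  — expand S ::= bool
step 8: stack=$ bool  input=bool bool $  — match bool
step 9: stack=$  input=bool $  — error: stack empty but input remains

bool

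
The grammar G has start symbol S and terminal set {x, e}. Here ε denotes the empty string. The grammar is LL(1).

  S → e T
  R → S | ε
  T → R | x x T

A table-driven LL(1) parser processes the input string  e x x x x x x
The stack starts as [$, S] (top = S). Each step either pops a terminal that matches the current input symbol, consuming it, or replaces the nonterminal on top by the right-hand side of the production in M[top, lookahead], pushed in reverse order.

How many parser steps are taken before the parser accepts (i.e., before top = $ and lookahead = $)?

      Stack    Input            Action
   1  $ S      e x x x x x x $  expand S → e T
   2  $ T e    e x x x x x x $  match e
   3  $ T      x x x x x x $    expand T → x x T
   4  $ T x x  x x x x x x $    match x
   5  $ T x    x x x x x $      match x
   6  $ T      x x x x $        expand T → x x T
   7  $ T x x  x x x x $        match x
   8  $ T x    x x x $          match x
   9  $ T      x x $            expand T → x x T
  10  $ T x x  x x $            match x
  11  $ T x    x $              match x
  12  $ T      $                expand T → R
  13  $ R      $                expand R → ε
Accept reached after 13 steps.

13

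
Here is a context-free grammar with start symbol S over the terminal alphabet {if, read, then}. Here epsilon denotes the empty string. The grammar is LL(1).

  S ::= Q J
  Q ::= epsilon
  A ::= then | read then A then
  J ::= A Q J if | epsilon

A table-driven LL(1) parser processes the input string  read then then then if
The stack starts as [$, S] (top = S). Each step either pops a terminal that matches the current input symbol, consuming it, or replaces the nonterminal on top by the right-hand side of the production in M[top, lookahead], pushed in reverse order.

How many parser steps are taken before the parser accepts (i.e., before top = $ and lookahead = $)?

12

step 1: stack=$ S  input=read then then then if $  — expand S ::= Q J
step 2: stack=$ J Q  input=read then then then if $  — expand Q ::= epsilon
step 3: stack=$ J  input=read then then then if $  — expand J ::= A Q J if
step 4: stack=$ if J Q A  input=read then then then if $  — expand A ::= read then A then
step 5: stack=$ if J Q then A then read  input=read then then then if $  — match read
step 6: stack=$ if J Q then A then  input=then then then if $  — match then
step 7: stack=$ if J Q then A  input=then then if $  — expand A ::= then
step 8: stack=$ if J Q then then  input=then then if $  — match then
step 9: stack=$ if J Q then  input=then if $  — match then
step 10: stack=$ if J Q  input=if $  — expand Q ::= epsilon
step 11: stack=$ if J  input=if $  — expand J ::= epsilon
step 12: stack=$ if  input=if $  — match if
Accept reached after 12 steps.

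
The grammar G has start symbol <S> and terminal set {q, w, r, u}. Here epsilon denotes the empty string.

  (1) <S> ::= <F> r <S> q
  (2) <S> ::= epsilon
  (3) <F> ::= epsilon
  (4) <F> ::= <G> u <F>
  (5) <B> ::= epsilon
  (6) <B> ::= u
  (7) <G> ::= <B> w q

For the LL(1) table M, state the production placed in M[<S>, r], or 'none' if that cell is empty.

FIRST(<B>) = {epsilon, u}
FIRST(<G>) = {u, w}  (via <B> w q)
FIRST(<F>) = {epsilon, u, w}  (via <G> u <F>)
FIRST(<S>) = {epsilon, r, u, w}  (via <F> r <S> q)
FOLLOW(<S>) includes $ since <S> is the start symbol.
FOLLOW(<S>): in <S>::=<F> r <S> q, <S> is followed by q with FIRST {q}. Thus FOLLOW(<S>) = {$, q}.
For <S> ::= <F> r <S> q: FIRST(<F> r <S> q) = {r, u, w}, so it goes in M[<S>, t] for t ∈ {r, u, w}.
For <S> ::= epsilon: FIRST(epsilon) = {epsilon}, so it goes in M[<S>, t] for t ∈ {}; since epsilon ∈ FIRST, also for every t ∈ FOLLOW(<S>) = {$, q}.

<S> ::= <F> r <S> q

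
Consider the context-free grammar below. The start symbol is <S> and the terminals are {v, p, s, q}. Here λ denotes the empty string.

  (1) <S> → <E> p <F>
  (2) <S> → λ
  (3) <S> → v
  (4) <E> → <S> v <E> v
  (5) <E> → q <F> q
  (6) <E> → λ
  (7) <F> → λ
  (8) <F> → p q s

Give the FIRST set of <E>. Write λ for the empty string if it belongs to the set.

{λ, p, q, v}

FIRST(<F>): from <F>→λ we get {λ}; from <F>→p q s we get {p}. So FIRST(<F>) = {λ, p}.
FIRST(<S>): from <S>→<E> p <F> we get {p, q, v}; from <S>→λ we get {λ}; from <S>→v we get {v}. So FIRST(<S>) = {λ, p, q, v}.
FIRST(<E>): from <E>→<S> v <E> v we get {p, q, v}; from <E>→q <F> q we get {q}; from <E>→λ we get {λ}. So FIRST(<E>) = {λ, p, q, v}.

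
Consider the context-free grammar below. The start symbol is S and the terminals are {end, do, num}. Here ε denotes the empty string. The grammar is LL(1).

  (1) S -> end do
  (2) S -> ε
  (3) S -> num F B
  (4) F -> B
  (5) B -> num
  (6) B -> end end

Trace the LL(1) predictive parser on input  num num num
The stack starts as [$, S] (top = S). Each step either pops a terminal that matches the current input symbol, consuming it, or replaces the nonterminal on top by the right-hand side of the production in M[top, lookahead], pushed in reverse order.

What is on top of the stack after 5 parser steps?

B

     Stack      Input          Action
  1  $ S        num num num $  expand S -> num F B
  2  $ B F num  num num num $  match num
  3  $ B F      num num $      expand F -> B
  4  $ B B      num num $      expand B -> num
  5  $ B num    num num $      match num
Stack after step 5: $ B (top = B).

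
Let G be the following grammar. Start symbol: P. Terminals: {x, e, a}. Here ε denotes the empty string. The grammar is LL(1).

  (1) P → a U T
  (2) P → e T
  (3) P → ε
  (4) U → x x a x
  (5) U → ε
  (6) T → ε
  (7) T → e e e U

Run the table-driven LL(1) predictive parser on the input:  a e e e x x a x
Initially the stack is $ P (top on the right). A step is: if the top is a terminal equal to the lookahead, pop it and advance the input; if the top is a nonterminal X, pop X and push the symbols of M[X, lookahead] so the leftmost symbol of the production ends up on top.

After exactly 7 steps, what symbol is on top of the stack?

U

     Stack      Input              Action
  1  $ P        a e e e x x a x $  expand P → a U T
  2  $ T U a    a e e e x x a x $  match a
  3  $ T U      e e e x x a x $    expand U → ε
  4  $ T        e e e x x a x $    expand T → e e e U
  5  $ U e e e  e e e x x a x $    match e
  6  $ U e e    e e x x a x $      match e
  7  $ U e      e x x a x $        match e
Stack after step 7: $ U (top = U).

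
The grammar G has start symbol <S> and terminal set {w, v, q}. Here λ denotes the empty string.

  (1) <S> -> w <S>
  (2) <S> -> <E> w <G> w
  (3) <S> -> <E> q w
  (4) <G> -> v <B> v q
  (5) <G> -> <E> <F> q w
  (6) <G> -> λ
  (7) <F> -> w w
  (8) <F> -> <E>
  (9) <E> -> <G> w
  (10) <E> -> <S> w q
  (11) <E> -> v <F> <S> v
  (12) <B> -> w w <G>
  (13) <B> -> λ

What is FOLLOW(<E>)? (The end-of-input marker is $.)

{q, v, w}

FIRST(<B>): from <B>->w w <G> we get {w}; from <B>->λ we get {λ}. So FIRST(<B>) = {λ, w}.
FIRST(<S>): from <S>->w <S> we get {w}; from <S>-><E> w <G> w we get {v, w}; from <S>-><E> q w we get {v, w}. So FIRST(<S>) = {v, w}.
FIRST(<G>): from <G>->v <B> v q we get {v}; from <G>-><E> <F> q w we get {v, w}; from <G>->λ we get {λ}. So FIRST(<G>) = {λ, v, w}.
FIRST(<E>): from <E>-><G> w we get {v, w}; from <E>-><S> w q we get {v, w}; from <E>->v <F> <S> v we get {v}. So FIRST(<E>) = {v, w}.
FIRST(<F>): from <F>->w w we get {w}; from <F>-><E> we get {v, w}. So FIRST(<F>) = {v, w}.
FOLLOW(<S>) includes $ since <S> is the start symbol.
FOLLOW(<S>): in <S>->w <S>, the suffix after <S> is empty (adds nothing new); in <E>-><S> w q, <S> is followed by w q with FIRST {w}; in <E>->v <F> <S> v, <S> is followed by v with FIRST {v}. Thus FOLLOW(<S>) = {$, v, w}.
FOLLOW(<F>): in <G>-><E> <F> q w, <F> is followed by q w with FIRST {q}; in <E>->v <F> <S> v, <F> is followed by <S> v with FIRST {v, w}. Thus FOLLOW(<F>) = {q, v, w}.
FOLLOW(<E>): in <S>-><E> w <G> w, <E> is followed by w <G> w with FIRST {w}; in <S>-><E> q w, <E> is followed by q w with FIRST {q}; in <G>-><E> <F> q w, <E> is followed by <F> q w with FIRST {v, w}; in <F>-><E>, the suffix after <E> is empty, so FOLLOW(<E>) ⊇ FOLLOW(<F>) = {q, v, w}. Thus FOLLOW(<E>) = {q, v, w}.
FOLLOW(<B>): in <G>->v <B> v q, <B> is followed by v q with FIRST {v}. Thus FOLLOW(<B>) = {v}.
FOLLOW(<G>): in <S>-><E> w <G> w, <G> is followed by w with FIRST {w}; in <E>-><G> w, <G> is followed by w with FIRST {w}; in <B>->w w <G>, the suffix after <G> is empty, so FOLLOW(<G>) ⊇ FOLLOW(<B>) = {v}. Thus FOLLOW(<G>) = {v, w}.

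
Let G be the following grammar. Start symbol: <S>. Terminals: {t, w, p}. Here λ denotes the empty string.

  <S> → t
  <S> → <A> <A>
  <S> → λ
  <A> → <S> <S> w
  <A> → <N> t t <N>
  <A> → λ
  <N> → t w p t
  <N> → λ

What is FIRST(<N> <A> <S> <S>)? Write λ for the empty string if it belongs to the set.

FIRST(<N>) = {λ, t}
FIRST(<S>) = {λ, t, w}  (via <A> <A>)
FIRST(<A>) = {λ, t, w}  (via <S> <S> w, <N> t t <N>)
FIRST(<N> <A> <S> <S>): take FIRST of each symbol in turn, carrying on past any symbol whose FIRST contains λ; result {λ, t, w}.

{λ, t, w}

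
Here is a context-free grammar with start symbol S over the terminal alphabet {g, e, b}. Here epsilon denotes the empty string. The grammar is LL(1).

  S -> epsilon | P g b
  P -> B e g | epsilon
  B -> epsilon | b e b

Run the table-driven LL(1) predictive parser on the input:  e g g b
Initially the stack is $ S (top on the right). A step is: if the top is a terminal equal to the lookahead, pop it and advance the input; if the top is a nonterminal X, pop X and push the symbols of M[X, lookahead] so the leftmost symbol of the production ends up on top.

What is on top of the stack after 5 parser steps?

     Stack        Input      Action
  1  $ S          e g g b $  expand S -> P g b
  2  $ b g P      e g g b $  expand P -> B e g
  3  $ b g g e B  e g g b $  expand B -> epsilon
  4  $ b g g e    e g g b $  match e
  5  $ b g g      g g b $    match g
Stack after step 5: $ b g (top = g).

g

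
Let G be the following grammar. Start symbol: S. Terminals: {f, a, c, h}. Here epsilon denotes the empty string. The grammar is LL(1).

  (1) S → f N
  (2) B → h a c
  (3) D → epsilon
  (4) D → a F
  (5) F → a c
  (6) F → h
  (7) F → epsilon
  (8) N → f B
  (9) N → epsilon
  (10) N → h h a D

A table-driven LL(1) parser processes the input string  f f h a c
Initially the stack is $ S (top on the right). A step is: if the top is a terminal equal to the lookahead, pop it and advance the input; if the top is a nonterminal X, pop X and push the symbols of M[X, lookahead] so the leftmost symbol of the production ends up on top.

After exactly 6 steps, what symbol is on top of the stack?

     Stack    Input        Action
  1  $ S      f f h a c $  expand S → f N
  2  $ N f    f f h a c $  match f
  3  $ N      f h a c $    expand N → f B
  4  $ B f    f h a c $    match f
  5  $ B      h a c $      expand B → h a c
  6  $ c a h  h a c $      match h
Stack after step 6: $ c a (top = a).

a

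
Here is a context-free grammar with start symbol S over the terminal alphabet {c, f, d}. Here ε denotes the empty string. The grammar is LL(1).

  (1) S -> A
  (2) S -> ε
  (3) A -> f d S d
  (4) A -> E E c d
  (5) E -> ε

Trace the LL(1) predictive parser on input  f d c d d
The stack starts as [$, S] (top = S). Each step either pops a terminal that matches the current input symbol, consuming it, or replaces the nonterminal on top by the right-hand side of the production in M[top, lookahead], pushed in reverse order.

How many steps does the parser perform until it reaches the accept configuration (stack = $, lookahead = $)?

      Stack        Input        Action
   1  $ S          f d c d d $  expand S -> A
   2  $ A          f d c d d $  expand A -> f d S d
   3  $ d S d f    f d c d d $  match f
   4  $ d S d      d c d d $    match d
   5  $ d S        c d d $      expand S -> A
   6  $ d A        c d d $      expand A -> E E c d
   7  $ d d c E E  c d d $      expand E -> ε
   8  $ d d c E    c d d $      expand E -> ε
   9  $ d d c      c d d $      match c
  10  $ d d        d d $        match d
  11  $ d          d $          match d
Accept reached after 11 steps.

11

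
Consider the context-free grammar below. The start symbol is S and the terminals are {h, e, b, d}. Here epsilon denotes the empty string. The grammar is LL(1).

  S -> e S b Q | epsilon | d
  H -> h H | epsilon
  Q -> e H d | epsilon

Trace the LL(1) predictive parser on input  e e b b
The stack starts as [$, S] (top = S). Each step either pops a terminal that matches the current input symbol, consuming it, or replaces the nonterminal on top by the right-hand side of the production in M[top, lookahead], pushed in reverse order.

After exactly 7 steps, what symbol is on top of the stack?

b

step 1: stack=$ S  input=e e b b $  — expand S -> e S b Q
step 2: stack=$ Q b S e  input=e e b b $  — match e
step 3: stack=$ Q b S  input=e b b $  — expand S -> e S b Q
step 4: stack=$ Q b Q b S e  input=e b b $  — match e
step 5: stack=$ Q b Q b S  input=b b $  — expand S -> epsilon
step 6: stack=$ Q b Q b  input=b b $  — match b
step 7: stack=$ Q b Q  input=b $  — expand Q -> epsilon
Stack after step 7: $ Q b (top = b).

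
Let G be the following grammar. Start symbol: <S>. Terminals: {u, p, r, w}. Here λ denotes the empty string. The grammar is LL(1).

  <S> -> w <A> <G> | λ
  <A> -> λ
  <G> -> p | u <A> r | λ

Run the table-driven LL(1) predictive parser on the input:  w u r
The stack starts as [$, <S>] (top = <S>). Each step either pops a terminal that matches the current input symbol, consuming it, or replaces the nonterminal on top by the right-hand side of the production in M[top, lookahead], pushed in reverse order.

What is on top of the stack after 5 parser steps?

<A>

     Stack        Input    Action
  1  $ <S>        w u r $  expand <S> -> w <A> <G>
  2  $ <G> <A> w  w u r $  match w
  3  $ <G> <A>    u r $    expand <A> -> λ
  4  $ <G>        u r $    expand <G> -> u <A> r
  5  $ r <A> u    u r $    match u
Stack after step 5: $ r <A> (top = <A>).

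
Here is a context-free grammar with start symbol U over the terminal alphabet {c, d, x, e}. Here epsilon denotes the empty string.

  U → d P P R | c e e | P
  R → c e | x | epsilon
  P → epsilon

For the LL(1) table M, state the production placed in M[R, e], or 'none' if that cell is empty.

FIRST(R): from R→c e we get {c}; from R→x we get {x}; from R→epsilon we get {epsilon}. So FIRST(R) = {epsilon, c, x}.
FIRST(P): from P→epsilon we get {epsilon}. So FIRST(P) = {epsilon}.
FIRST(U): from U→d P P R we get {d}; from U→c e e we get {c}; from U→P we get {epsilon}. So FIRST(U) = {epsilon, c, d}.
FOLLOW(U) includes $ since U is the start symbol.
FOLLOW(U): U appears on no right-hand side. Thus FOLLOW(U) = {$}.
FOLLOW(R): in U→d P P R, the suffix after R is empty, so FOLLOW(R) ⊇ FOLLOW(U) = {$}. Thus FOLLOW(R) = {$}.
For R → c e: FIRST(c e) = {c}, so it goes in M[R, t] for t ∈ {c}.
For R → x: FIRST(x) = {x}, so it goes in M[R, t] for t ∈ {x}.
For R → epsilon: FIRST(epsilon) = {epsilon}, so it goes in M[R, t] for t ∈ {}; since epsilon ∈ FIRST, also for every t ∈ FOLLOW(R) = {$}.
None of these place a production in M[R, e].

none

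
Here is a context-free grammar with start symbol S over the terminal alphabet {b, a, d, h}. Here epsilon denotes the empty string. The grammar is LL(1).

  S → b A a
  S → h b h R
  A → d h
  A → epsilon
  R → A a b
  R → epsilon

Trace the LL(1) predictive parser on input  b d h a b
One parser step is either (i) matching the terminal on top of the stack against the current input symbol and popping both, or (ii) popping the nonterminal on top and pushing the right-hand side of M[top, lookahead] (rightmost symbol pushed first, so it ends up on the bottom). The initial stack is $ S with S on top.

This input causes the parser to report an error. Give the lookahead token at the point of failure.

     Stack    Input        Action
  1  $ S      b d h a b $  expand S → b A a
  2  $ a A b  b d h a b $  match b
  3  $ a A    d h a b $    expand A → d h
  4  $ a h d  d h a b $    match d
  5  $ a h    h a b $      match h
  6  $ a      a b $        match a
  7  $        b $          error: stack empty but input remains

b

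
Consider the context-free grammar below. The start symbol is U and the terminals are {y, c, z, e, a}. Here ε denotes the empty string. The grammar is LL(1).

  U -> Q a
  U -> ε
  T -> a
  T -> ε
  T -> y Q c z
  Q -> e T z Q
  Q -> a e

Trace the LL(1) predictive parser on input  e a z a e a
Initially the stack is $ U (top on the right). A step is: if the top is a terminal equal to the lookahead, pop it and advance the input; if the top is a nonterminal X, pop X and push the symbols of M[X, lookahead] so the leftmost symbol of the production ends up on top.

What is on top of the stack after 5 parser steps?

z

     Stack        Input          Action
  1  $ U          e a z a e a $  expand U -> Q a
  2  $ a Q        e a z a e a $  expand Q -> e T z Q
  3  $ a Q z T e  e a z a e a $  match e
  4  $ a Q z T    a z a e a $    expand T -> a
  5  $ a Q z a    a z a e a $    match a
Stack after step 5: $ a Q z (top = z).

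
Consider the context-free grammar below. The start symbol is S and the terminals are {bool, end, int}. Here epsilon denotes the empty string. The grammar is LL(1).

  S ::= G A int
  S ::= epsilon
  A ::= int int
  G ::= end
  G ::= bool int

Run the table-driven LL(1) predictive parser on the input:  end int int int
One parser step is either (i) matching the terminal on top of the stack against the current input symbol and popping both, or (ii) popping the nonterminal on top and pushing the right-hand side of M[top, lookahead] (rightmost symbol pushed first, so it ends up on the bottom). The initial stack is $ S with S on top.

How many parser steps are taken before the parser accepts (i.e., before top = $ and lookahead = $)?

7

step 1: stack=$ S  input=end int int int $  — expand S ::= G A int
step 2: stack=$ int A G  input=end int int int $  — expand G ::= end
step 3: stack=$ int A end  input=end int int int $  — match end
step 4: stack=$ int A  input=int int int $  — expand A ::= int int
step 5: stack=$ int int int  input=int int int $  — match int
step 6: stack=$ int int  input=int int $  — match int
step 7: stack=$ int  input=int $  — match int
Accept reached after 7 steps.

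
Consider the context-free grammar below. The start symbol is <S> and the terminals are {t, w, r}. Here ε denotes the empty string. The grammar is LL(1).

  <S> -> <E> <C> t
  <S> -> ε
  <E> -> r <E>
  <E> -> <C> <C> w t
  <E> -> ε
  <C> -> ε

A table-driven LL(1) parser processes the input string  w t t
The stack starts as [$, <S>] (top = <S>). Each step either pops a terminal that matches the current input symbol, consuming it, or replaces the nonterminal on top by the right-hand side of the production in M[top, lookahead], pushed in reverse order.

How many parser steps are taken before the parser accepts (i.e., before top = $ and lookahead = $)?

8

step 1: stack=$ <S>  input=w t t $  — expand <S> -> <E> <C> t
step 2: stack=$ t <C> <E>  input=w t t $  — expand <E> -> <C> <C> w t
step 3: stack=$ t <C> t w <C> <C>  input=w t t $  — expand <C> -> ε
step 4: stack=$ t <C> t w <C>  input=w t t $  — expand <C> -> ε
step 5: stack=$ t <C> t w  input=w t t $  — match w
step 6: stack=$ t <C> t  input=t t $  — match t
step 7: stack=$ t <C>  input=t $  — expand <C> -> ε
step 8: stack=$ t  input=t $  — match t
Accept reached after 8 steps.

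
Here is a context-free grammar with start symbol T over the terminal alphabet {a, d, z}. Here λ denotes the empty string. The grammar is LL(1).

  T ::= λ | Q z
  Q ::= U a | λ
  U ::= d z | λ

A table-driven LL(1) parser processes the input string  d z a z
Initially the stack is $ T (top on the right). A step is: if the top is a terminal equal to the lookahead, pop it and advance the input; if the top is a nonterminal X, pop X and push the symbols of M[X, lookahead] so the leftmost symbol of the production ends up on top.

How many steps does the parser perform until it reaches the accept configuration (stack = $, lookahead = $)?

7

step 1: stack=$ T  input=d z a z $  — expand T ::= Q z
step 2: stack=$ z Q  input=d z a z $  — expand Q ::= U a
step 3: stack=$ z a U  input=d z a z $  — expand U ::= d z
step 4: stack=$ z a z d  input=d z a z $  — match d
step 5: stack=$ z a z  input=z a z $  — match z
step 6: stack=$ z a  input=a z $  — match a
step 7: stack=$ z  input=z $  — match z
Accept reached after 7 steps.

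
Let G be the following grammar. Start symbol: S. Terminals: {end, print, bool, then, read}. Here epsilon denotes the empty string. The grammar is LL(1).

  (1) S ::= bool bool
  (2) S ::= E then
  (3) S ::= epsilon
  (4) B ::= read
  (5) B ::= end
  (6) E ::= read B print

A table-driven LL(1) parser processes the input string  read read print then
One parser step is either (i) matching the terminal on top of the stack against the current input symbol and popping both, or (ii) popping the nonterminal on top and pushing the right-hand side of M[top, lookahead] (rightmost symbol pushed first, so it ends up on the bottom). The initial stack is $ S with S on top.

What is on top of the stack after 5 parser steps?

print

step 1: stack=$ S  input=read read print then $  — expand S ::= E then
step 2: stack=$ then E  input=read read print then $  — expand E ::= read B print
step 3: stack=$ then print B read  input=read read print then $  — match read
step 4: stack=$ then print B  input=read print then $  — expand B ::= read
step 5: stack=$ then print read  input=read print then $  — match read
Stack after step 5: $ then print (top = print).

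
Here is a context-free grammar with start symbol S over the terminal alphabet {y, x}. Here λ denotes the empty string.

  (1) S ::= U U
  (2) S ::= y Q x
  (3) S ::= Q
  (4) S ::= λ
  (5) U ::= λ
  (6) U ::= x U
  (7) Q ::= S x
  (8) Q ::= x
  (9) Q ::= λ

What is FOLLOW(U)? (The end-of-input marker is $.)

FIRST(U): from U::=λ we get {λ}; from U::=x U we get {x}. So FIRST(U) = {λ, x}.
FIRST(S): from S::=U U we get {λ, x}; from S::=y Q x we get {y}; from S::=Q we get {λ, x, y}; from S::=λ we get {λ}. So FIRST(S) = {λ, x, y}.
FIRST(Q): from Q::=S x we get {x, y}; from Q::=x we get {x}; from Q::=λ we get {λ}. So FIRST(Q) = {λ, x, y}.
FOLLOW(S) includes $ since S is the start symbol.
FOLLOW(S): in Q::=S x, S is followed by x with FIRST {x}. Thus FOLLOW(S) = {$, x}.
FOLLOW(U): in S::=U U (occurrence 1), U is followed by U with FIRST {λ, x}; in S::=U U (occurrence 1), the suffix after U is nullable, so FOLLOW(U) ⊇ FOLLOW(S) = {$, x}; in S::=U U (occurrence 2), the suffix after U is empty, so FOLLOW(U) ⊇ FOLLOW(S) = {$, x}; in U::=x U, the suffix after U is empty (adds nothing new). Thus FOLLOW(U) = {$, x}.
FOLLOW(Q): in S::=y Q x, Q is followed by x with FIRST {x}; in S::=Q, the suffix after Q is empty, so FOLLOW(Q) ⊇ FOLLOW(S) = {$, x}. Thus FOLLOW(Q) = {$, x}.

{$, x}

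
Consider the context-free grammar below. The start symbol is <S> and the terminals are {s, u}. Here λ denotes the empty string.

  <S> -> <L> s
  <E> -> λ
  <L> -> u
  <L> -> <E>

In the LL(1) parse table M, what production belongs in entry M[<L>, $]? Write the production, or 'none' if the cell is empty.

FIRST(<E>) = {λ}
FIRST(<L>) = {λ, u}  (via <E>)
FIRST(<S>) = {s, u}  (via <L> s)
FOLLOW(<S>) includes $ since <S> is the start symbol.
FOLLOW(<L>): in <S>-><L> s, <L> is followed by s with FIRST {s}. Thus FOLLOW(<L>) = {s}.
For <L> -> u: FIRST(u) = {u}, so it goes in M[<L>, t] for t ∈ {u}.
For <L> -> <E>: FIRST(<E>) = {λ}, so it goes in M[<L>, t] for t ∈ {}; since λ ∈ FIRST, also for every t ∈ FOLLOW(<L>) = {s}.
None of these place a production in M[<L>, $].

none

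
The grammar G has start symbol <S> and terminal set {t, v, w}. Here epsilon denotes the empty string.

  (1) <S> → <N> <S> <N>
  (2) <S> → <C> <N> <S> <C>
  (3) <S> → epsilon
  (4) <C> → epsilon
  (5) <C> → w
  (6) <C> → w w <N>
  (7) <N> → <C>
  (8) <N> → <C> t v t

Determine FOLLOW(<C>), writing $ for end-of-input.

FIRST(<C>): from <C>→epsilon we get {epsilon}; from <C>→w we get {w}; from <C>→w w <N> we get {w}. So FIRST(<C>) = {epsilon, w}.
FIRST(<N>): from <N>→<C> we get {epsilon, w}; from <N>→<C> t v t we get {t, w}. So FIRST(<N>) = {epsilon, t, w}.
FIRST(<S>): from <S>→<N> <S> <N> we get {epsilon, t, w}; from <S>→<C> <N> <S> <C> we get {epsilon, t, w}; from <S>→epsilon we get {epsilon}. So FIRST(<S>) = {epsilon, t, w}.
FOLLOW(<S>) includes $ since <S> is the start symbol.
FOLLOW(<S>): in <S>→<N> <S> <N>, <S> is followed by <N> with FIRST {epsilon, t, w}; in <S>→<N> <S> <N>, the suffix after <S> is nullable (adds nothing new); in <S>→<C> <N> <S> <C>, <S> is followed by <C> with FIRST {epsilon, w}; in <S>→<C> <N> <S> <C>, the suffix after <S> is nullable (adds nothing new). Thus FOLLOW(<S>) = {$, t, w}.
FOLLOW(<C>): in <S>→<C> <N> <S> <C> (occurrence 1), <C> is followed by <N> <S> <C> with FIRST {epsilon, t, w}; in <S>→<C> <N> <S> <C> (occurrence 1), the suffix after <C> is nullable, so FOLLOW(<C>) ⊇ FOLLOW(<S>) = {$, t, w}; in <S>→<C> <N> <S> <C> (occurrence 2), the suffix after <C> is empty, so FOLLOW(<C>) ⊇ FOLLOW(<S>) = {$, t, w}; in <N>→<C>, the suffix after <C> is empty, so FOLLOW(<C>) ⊇ FOLLOW(<N>) = {$, t, w}; in <N>→<C> t v t, <C> is followed by t v t with FIRST {t}. Thus FOLLOW(<C>) = {$, t, w}.
FOLLOW(<N>): in <S>→<N> <S> <N> (occurrence 1), <N> is followed by <S> <N> with FIRST {epsilon, t, w}; in <S>→<N> <S> <N> (occurrence 1), the suffix after <N> is nullable, so FOLLOW(<N>) ⊇ FOLLOW(<S>) = {$, t, w}; in <S>→<N> <S> <N> (occurrence 2), the suffix after <N> is empty, so FOLLOW(<N>) ⊇ FOLLOW(<S>) = {$, t, w}; in <S>→<C> <N> <S> <C>, <N> is followed by <S> <C> with FIRST {epsilon, t, w}; in <S>→<C> <N> <S> <C>, the suffix after <N> is nullable, so FOLLOW(<N>) ⊇ FOLLOW(<S>) = {$, t, w}; in <C>→w w <N>, the suffix after <N> is empty, so FOLLOW(<N>) ⊇ FOLLOW(<C>) = {$, t, w}. Thus FOLLOW(<N>) = {$, t, w}.

{$, t, w}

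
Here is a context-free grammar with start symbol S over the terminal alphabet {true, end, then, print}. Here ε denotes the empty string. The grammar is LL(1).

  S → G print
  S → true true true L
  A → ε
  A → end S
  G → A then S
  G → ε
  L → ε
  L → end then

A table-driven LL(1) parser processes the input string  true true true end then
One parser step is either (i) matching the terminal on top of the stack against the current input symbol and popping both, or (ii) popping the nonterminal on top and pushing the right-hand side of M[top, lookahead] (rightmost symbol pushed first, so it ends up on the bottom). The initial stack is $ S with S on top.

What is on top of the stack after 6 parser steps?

then

step 1: stack=$ S  input=true true true end then $  — expand S → true true true L
step 2: stack=$ L true true true  input=true true true end then $  — match true
step 3: stack=$ L true true  input=true true end then $  — match true
step 4: stack=$ L true  input=true end then $  — match true
step 5: stack=$ L  input=end then $  — expand L → end then
step 6: stack=$ then end  input=end then $  — match end
Stack after step 6: $ then (top = then).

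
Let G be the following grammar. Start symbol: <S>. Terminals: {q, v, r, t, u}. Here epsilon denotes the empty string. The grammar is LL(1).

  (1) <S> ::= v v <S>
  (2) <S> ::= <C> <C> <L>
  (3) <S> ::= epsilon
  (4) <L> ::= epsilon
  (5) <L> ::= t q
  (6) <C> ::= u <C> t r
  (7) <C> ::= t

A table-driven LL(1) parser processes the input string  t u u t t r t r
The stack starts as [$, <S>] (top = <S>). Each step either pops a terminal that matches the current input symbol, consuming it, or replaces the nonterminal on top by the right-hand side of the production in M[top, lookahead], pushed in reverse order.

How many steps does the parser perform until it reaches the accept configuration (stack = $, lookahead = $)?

14

step 1: stack=$ <S>  input=t u u t t r t r $  — expand <S> ::= <C> <C> <L>
step 2: stack=$ <L> <C> <C>  input=t u u t t r t r $  — expand <C> ::= t
step 3: stack=$ <L> <C> t  input=t u u t t r t r $  — match t
step 4: stack=$ <L> <C>  input=u u t t r t r $  — expand <C> ::= u <C> t r
step 5: stack=$ <L> r t <C> u  input=u u t t r t r $  — match u
step 6: stack=$ <L> r t <C>  input=u t t r t r $  — expand <C> ::= u <C> t r
step 7: stack=$ <L> r t r t <C> u  input=u t t r t r $  — match u
step 8: stack=$ <L> r t r t <C>  input=t t r t r $  — expand <C> ::= t
step 9: stack=$ <L> r t r t t  input=t t r t r $  — match t
step 10: stack=$ <L> r t r t  input=t r t r $  — match t
step 11: stack=$ <L> r t r  input=r t r $  — match r
step 12: stack=$ <L> r t  input=t r $  — match t
step 13: stack=$ <L> r  input=r $  — match r
step 14: stack=$ <L>  input=$  — expand <L> ::= epsilon
Accept reached after 14 steps.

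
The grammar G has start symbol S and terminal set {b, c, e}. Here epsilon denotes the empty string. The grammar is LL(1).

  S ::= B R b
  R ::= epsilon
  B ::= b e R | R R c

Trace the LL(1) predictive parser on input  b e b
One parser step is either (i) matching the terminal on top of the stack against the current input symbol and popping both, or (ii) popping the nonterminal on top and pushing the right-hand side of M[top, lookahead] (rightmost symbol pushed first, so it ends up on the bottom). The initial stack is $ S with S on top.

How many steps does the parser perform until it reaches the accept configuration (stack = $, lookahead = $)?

step 1: stack=$ S  input=b e b $  — expand S ::= B R b
step 2: stack=$ b R B  input=b e b $  — expand B ::= b e R
step 3: stack=$ b R R e b  input=b e b $  — match b
step 4: stack=$ b R R e  input=e b $  — match e
step 5: stack=$ b R R  input=b $  — expand R ::= epsilon
step 6: stack=$ b R  input=b $  — expand R ::= epsilon
step 7: stack=$ b  input=b $  — match b
Accept reached after 7 steps.

7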